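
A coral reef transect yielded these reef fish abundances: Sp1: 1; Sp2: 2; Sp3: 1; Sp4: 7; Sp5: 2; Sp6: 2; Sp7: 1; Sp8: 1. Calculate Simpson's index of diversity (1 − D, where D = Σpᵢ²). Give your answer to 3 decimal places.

0.775

Total N = 1+2+1+7+2+2+1+1 = 17, so the proportions are 0.05882, 0.11765, 0.05882, 0.41176, 0.11765, 0.11765, 0.05882, 0.05882 (working shown to 5 dp, full precision carried).
D = 0.05882² + 0.11765² + 0.05882² + 0.41176² + 0.11765² + 0.11765² + 0.05882² + 0.05882² = 0.00346 + 0.01384 + 0.00346 + 0.16955 + 0.01384 + 0.01384 + 0.00346 + 0.00346 = 0.22491.
So 1 − D = 0.77509, i.e. 0.775 to 3 decimal places.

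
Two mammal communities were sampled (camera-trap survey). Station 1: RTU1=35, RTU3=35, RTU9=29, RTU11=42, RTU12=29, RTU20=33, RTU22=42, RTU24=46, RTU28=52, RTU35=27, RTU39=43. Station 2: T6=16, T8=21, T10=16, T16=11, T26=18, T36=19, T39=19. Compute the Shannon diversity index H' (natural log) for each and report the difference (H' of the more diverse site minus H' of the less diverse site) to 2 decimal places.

0.45

Station 1: N=413, proportions 0.0847, 0.0847, 0.0702, 0.1017, 0.0702, 0.0799, 0.1017, 0.1114, 0.1259, 0.0654, 0.1041, giving H' = 2.3774 (working shown to 4 dp, full precision carried).
Station 2: N=120, proportions 0.1333, 0.175, 0.1333, 0.0917, 0.15, 0.1583, 0.1583, giving H' = 1.9296.
Difference = |2.3774 − 1.9296| = 0.4478, i.e. 0.45 to 2 decimal places.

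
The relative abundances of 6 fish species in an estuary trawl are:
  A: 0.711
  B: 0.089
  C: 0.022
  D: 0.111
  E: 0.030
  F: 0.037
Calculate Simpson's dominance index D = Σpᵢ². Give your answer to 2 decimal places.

D = 0.711² + 0.089² + 0.022² + 0.111² + 0.03² + 0.037² = 0.5055 + 0.0079 + 0.0005 + 0.0123 + 0.0009 + 0.0014 = 0.5285 (working shown to 4 dp, full precision carried).
To 2 decimal places, D = 0.53.

0.53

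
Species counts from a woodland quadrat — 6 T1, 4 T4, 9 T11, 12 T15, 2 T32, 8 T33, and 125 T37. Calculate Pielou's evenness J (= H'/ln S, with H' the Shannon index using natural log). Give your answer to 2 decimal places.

Total N = 6+4+9+12+2+8+125 = 166, so the proportions are 0.0361, 0.0241, 0.0542, 0.0723, 0.012, 0.0482, 0.753 (working shown to 4 dp, full precision carried).
H' = −Σ pᵢ ln pᵢ = −((-0.1200) + (-0.0898) + (-0.1580) + (-0.1899) + (-0.0532) + (-0.1461) + (-0.2136)) = 0.9707.
With S = 7 species, ln S = 1.9459, so J = 0.9707/1.9459 = 0.4989, i.e. 0.50 to 2 decimal places.

0.50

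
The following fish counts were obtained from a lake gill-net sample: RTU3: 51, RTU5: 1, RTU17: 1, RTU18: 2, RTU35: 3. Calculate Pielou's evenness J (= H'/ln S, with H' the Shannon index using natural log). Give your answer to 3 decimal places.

Total N = 51+1+1+2+3 = 58, so the proportions are 0.87931, 0.01724, 0.01724, 0.03448, 0.05172 (working shown to 5 dp, full precision carried).
H' = −Σ pᵢ ln pᵢ = −((-0.11309) + (-0.07001) + (-0.07001) + (-0.11611) + (-0.15320)) = 0.52242.
With S = 5 species, ln S = 1.60944, so J = 0.52242/1.60944 = 0.32460, i.e. 0.325 to 3 decimal places.

0.325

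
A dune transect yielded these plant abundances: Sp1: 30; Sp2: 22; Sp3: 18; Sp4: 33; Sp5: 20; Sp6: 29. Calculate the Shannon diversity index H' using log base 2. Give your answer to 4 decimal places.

2.5495

Total N = 30+22+18+33+20+29 = 152, so the proportions are 0.197368, 0.144737, 0.118421, 0.217105, 0.131579, 0.190789 (working shown to 6 dp, full precision carried).
Each pᵢ log₂ pᵢ term: 0.197368×(-2.341037)=-0.462047, 0.144737×(-2.788496)=-0.403598, 0.118421×(-3.078003)=-0.364500, 0.217105×(-2.203533)=-0.478399, 0.131579×(-2.925999)=-0.385000, 0.190789×(-2.389947)=-0.455977.
Sum = -2.549520, so H' = 2.5495.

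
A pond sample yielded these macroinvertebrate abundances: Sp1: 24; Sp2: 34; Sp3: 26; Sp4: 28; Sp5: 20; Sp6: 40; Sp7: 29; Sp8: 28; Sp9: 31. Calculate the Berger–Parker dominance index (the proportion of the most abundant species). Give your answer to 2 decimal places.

0.15

Total N = 24+34+26+28+20+40+29+28+31 = 260, so the proportions are 0.0923, 0.1308, 0.1, 0.1077, 0.0769, 0.1538, 0.1115, 0.1077, 0.1192 (working shown to 4 dp, full precision carried).
The largest proportion is 0.1538, i.e. d = 0.15 to 2 decimal places.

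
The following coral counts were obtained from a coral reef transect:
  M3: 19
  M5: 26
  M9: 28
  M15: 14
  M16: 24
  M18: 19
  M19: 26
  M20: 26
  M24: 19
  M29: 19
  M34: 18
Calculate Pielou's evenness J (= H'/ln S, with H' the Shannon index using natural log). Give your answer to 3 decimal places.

Total N = 19+26+28+14+24+19+26+26+19+19+18 = 238, so the proportions are 0.07983, 0.10924, 0.11765, 0.05882, 0.10084, 0.07983, 0.10924, 0.10924, 0.07983, 0.07983, 0.07563 (working shown to 5 dp, full precision carried).
H' = −Σ pᵢ ln pᵢ = −((-0.20180) + (-0.24188) + (-0.25177) + (-0.16666) + (-0.23135) + (-0.20180) + (-0.24188) + (-0.24188) + (-0.20180) + (-0.20180) + (-0.19527)) = 2.37791.
With S = 11 species, ln S = 2.39790, so J = 2.37791/2.39790 = 0.99167, i.e. 0.992 to 3 decimal places.

0.992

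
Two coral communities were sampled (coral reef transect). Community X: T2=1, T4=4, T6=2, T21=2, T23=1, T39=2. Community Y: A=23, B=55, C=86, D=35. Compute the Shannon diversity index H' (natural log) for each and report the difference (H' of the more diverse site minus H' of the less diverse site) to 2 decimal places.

Community X: N=12, proportions 0.0833, 0.3333, 0.1667, 0.1667, 0.0833, 0.1667, giving H' = 1.6762 (working shown to 4 dp, full precision carried).
Community Y: N=199, proportions 0.1156, 0.2764, 0.4322, 0.1759, giving H' = 1.2730.
Difference = |1.6762 − 1.2730| = 0.4032, i.e. 0.40 to 2 decimal places.

0.40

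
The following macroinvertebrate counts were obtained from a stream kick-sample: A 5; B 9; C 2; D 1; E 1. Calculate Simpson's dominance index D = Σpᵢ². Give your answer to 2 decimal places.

Total N = 5+9+2+1+1 = 18, so the proportions are 0.2778, 0.5, 0.1111, 0.0556, 0.0556 (working shown to 4 dp, full precision carried).
D = 0.2778² + 0.5² + 0.1111² + 0.0556² + 0.0556² = 0.0772 + 0.2500 + 0.0123 + 0.0031 + 0.0031 = 0.3457.
To 2 decimal places, D = 0.35.

0.35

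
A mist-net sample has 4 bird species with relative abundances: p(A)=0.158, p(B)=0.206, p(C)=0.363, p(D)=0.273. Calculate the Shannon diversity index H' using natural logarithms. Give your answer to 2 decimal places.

Each pᵢ ln pᵢ term (working shown to 4 dp, full precision carried): 0.158×(-1.8452)=-0.2915, 0.206×(-1.5799)=-0.3255, 0.363×(-1.0134)=-0.3678, 0.273×(-1.2983)=-0.3544.
Sum = -1.3393, so H' = 1.34.

1.34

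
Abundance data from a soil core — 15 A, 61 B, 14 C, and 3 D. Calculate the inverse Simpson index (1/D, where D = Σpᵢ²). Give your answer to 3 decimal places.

Total N = 15+61+14+3 = 93, so the proportions are 0.16129, 0.655914, 0.150538, 0.032258 (working shown to 6 dp, full precision carried).
D = 0.16129² + 0.655914² + 0.150538² + 0.032258² = 0.026015 + 0.430223 + 0.022662 + 0.001041 = 0.479940.
So 1/D = 2.08359, i.e. 2.084 to 3 decimal places.

2.084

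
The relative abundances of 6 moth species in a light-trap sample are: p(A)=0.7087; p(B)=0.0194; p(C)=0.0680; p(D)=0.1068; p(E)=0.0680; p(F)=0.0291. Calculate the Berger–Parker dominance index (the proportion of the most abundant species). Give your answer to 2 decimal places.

The largest proportion is 0.7087, i.e. d = 0.71 to 2 decimal places.

0.71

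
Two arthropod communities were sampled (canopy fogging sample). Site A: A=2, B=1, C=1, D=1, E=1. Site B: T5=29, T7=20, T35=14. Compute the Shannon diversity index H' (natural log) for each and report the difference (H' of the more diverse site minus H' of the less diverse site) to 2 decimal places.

Site A: N=6, proportions 0.3333, 0.1667, 0.1667, 0.1667, 0.1667, giving H' = 1.5607 (working shown to 4 dp, full precision carried).
Site B: N=63, proportions 0.4603, 0.3175, 0.2222, giving H' = 1.0556.
Difference = |1.5607 − 1.0556| = 0.5051, i.e. 0.51 to 2 decimal places.

0.51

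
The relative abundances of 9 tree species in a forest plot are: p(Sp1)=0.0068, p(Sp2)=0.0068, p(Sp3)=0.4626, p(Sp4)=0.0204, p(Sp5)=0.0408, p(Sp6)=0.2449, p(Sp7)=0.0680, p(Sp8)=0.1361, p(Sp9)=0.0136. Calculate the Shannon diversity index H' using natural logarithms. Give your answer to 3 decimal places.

Each pᵢ ln pᵢ term (working shown to 5 dp, full precision carried): 0.0068×(-4.99083)=-0.03394, 0.0068×(-4.99083)=-0.03394, 0.4626×(-0.77089)=-0.35661, 0.0204×(-3.89222)=-0.07940, 0.0408×(-3.19907)=-0.13052, 0.2449×(-1.40691)=-0.34455, 0.068×(-2.68825)=-0.18280, 0.1361×(-1.99437)=-0.27143, 0.0136×(-4.29769)=-0.05845.
Sum = -1.49165, so H' = 1.492.

1.492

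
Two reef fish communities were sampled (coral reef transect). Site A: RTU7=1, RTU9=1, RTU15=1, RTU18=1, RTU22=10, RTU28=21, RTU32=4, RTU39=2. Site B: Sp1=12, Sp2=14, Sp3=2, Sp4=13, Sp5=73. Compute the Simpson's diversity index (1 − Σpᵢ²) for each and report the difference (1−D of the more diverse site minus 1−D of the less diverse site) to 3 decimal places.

0.113

Site A: N=41, proportions 0.02439, 0.02439, 0.02439, 0.02439, 0.2439, 0.5122, 0.09756, 0.04878, giving 1−D = 0.66389 (working shown to 5 dp, full precision carried).
Site B: N=114, proportions 0.10526, 0.12281, 0.01754, 0.11404, 0.64035, giving 1−D = 0.55048.
Difference = |0.66389 − 0.55048| = 0.11341, i.e. 0.113 to 3 decimal places.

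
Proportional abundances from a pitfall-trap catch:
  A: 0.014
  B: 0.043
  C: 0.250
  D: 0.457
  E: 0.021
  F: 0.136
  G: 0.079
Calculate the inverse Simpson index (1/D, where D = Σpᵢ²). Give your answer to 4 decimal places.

3.3493

D = 0.014² + 0.043² + 0.25² + 0.457² + 0.021² + 0.136² + 0.079² = 0.00019600 + 0.00184900 + 0.06250000 + 0.20884900 + 0.00044100 + 0.01849600 + 0.00624100 = 0.29857200 (working shown to 8 dp, full precision carried).
So 1/D = 3.349276, i.e. 3.3493 to 4 decimal places.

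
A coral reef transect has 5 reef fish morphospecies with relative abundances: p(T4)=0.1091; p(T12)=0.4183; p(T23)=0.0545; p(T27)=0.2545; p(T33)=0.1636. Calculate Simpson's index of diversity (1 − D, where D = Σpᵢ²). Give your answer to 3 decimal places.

D = 0.1091² + 0.4183² + 0.0545² + 0.2545² + 0.1636² = 0.01190 + 0.17497 + 0.00297 + 0.06477 + 0.02676 = 0.28138 (working shown to 5 dp, full precision carried).
So 1 − D = 0.71862, i.e. 0.719 to 3 decimal places.

0.719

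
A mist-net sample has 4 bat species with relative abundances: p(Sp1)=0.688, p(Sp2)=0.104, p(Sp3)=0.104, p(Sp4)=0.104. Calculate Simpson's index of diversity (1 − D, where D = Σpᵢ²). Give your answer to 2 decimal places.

D = 0.688² + 0.104² + 0.104² + 0.104² = 0.4733 + 0.0108 + 0.0108 + 0.0108 = 0.5058 (working shown to 4 dp, full precision carried).
So 1 − D = 0.4942, i.e. 0.49 to 2 decimal places.

0.49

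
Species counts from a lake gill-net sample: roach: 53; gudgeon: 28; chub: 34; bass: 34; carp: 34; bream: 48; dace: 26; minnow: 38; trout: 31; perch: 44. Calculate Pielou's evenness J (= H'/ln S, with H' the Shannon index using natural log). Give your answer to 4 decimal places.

Total N = 53+28+34+34+34+48+26+38+31+44 = 370, so the proportions are 0.143243, 0.075676, 0.091892, 0.091892, 0.091892, 0.12973, 0.07027, 0.102703, 0.083784, 0.118919 (working shown to 6 dp, full precision carried).
H' = −Σ pᵢ ln pᵢ = −((-0.278352) + (-0.195342) + (-0.219359) + (-0.219359) + (-0.219359) + (-0.264947) + (-0.186596) + (-0.233743) + (-0.207743) + (-0.253216)) = 2.278016.
With S = 10 species, ln S = 2.302585, so J = 2.278016/2.302585 = 0.989330, i.e. 0.9893 to 4 decimal places.

0.9893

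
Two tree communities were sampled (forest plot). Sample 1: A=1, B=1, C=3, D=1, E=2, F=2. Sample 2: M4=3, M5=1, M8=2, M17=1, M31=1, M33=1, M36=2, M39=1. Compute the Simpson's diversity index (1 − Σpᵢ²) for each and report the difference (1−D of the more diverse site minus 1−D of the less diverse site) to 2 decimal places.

Sample 1: N=10, proportions 0.1, 0.1, 0.3, 0.1, 0.2, 0.2, giving 1−D = 0.8000 (working shown to 4 dp, full precision carried).
Sample 2: N=12, proportions 0.25, 0.0833, 0.1667, 0.0833, 0.0833, 0.0833, 0.1667, 0.0833, giving 1−D = 0.8472.
Difference = |0.8000 − 0.8472| = 0.0472, i.e. 0.05 to 2 decimal places.

0.05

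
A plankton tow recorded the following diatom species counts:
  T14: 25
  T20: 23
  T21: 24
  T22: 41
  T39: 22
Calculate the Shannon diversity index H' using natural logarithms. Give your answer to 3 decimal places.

1.578

Total N = 25+23+24+41+22 = 135, so the proportions are 0.18519, 0.17037, 0.17778, 0.3037, 0.16296 (working shown to 5 dp, full precision carried).
Each pᵢ ln pᵢ term: 0.18519×(-1.68640)=-0.31230, 0.17037×(-1.76978)=-0.30152, 0.17778×(-1.72722)=-0.30706, 0.3037×(-1.19170)=-0.36192, 0.16296×(-1.81423)=-0.29565.
Sum = -1.57845, so H' = 1.578.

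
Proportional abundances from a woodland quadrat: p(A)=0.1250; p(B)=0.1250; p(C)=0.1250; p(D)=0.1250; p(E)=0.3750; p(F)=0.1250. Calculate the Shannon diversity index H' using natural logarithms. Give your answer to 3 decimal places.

1.667

Each pᵢ ln pᵢ term (working shown to 5 dp, full precision carried): 0.125×(-2.07944)=-0.25993, 0.125×(-2.07944)=-0.25993, 0.125×(-2.07944)=-0.25993, 0.125×(-2.07944)=-0.25993, 0.375×(-0.98083)=-0.36781, 0.125×(-2.07944)=-0.25993.
Sum = -1.66746, so H' = 1.667.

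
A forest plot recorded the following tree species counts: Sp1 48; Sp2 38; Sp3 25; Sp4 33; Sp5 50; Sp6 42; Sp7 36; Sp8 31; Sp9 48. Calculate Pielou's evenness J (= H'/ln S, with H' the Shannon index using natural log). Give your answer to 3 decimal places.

0.990

Total N = 48+38+25+33+50+42+36+31+48 = 351, so the proportions are 0.13675, 0.10826, 0.07123, 0.09402, 0.14245, 0.11966, 0.10256, 0.08832, 0.13675 (working shown to 5 dp, full precision carried).
H' = −Σ pᵢ ln pᵢ = −((-0.27208) + (-0.24069) + (-0.18817) + (-0.22228) + (-0.27760) + (-0.25405) + (-0.23357) + (-0.21433) + (-0.27208)) = 2.17485.
With S = 9 species, ln S = 2.19722, so J = 2.17485/2.19722 = 0.98982, i.e. 0.990 to 3 decimal places.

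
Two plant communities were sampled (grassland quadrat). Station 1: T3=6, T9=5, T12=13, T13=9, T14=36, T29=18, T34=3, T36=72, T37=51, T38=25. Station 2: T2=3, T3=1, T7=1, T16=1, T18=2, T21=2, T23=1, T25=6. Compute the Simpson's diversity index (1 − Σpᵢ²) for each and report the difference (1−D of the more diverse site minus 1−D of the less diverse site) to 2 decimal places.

Station 1: N=238, proportions 0.0252, 0.021, 0.0546, 0.0378, 0.1513, 0.0756, 0.0126, 0.3025, 0.2143, 0.105, giving 1−D = 0.8173 (working shown to 4 dp, full precision carried).
Station 2: N=17, proportions 0.1765, 0.0588, 0.0588, 0.0588, 0.1176, 0.1176, 0.0588, 0.3529, giving 1−D = 0.8028.
Difference = |0.8173 − 0.8028| = 0.0145, i.e. 0.01 to 2 decimal places.

0.01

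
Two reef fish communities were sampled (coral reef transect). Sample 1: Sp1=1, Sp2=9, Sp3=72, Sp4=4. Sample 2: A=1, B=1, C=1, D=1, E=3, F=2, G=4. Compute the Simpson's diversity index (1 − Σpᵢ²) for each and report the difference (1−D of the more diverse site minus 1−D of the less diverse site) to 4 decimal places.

Sample 1: N=86, proportions 0.011628, 0.104651, 0.837209, 0.046512, giving 1−D = 0.285830 (working shown to 6 dp, full precision carried).
Sample 2: N=13, proportions 0.076923, 0.076923, 0.076923, 0.076923, 0.230769, 0.153846, 0.307692, giving 1−D = 0.804734.
Difference = |0.285830 − 0.804734| = 0.518904, i.e. 0.5189 to 4 decimal places.

0.5189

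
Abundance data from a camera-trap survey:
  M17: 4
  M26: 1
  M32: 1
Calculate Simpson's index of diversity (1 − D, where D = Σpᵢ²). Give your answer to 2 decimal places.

0.50

Total N = 4+1+1 = 6, so the proportions are 0.6667, 0.1667, 0.1667 (working shown to 4 dp, full precision carried).
D = 0.6667² + 0.1667² + 0.1667² = 0.4444 + 0.0278 + 0.0278 = 0.5000.
So 1 − D = 0.5000, i.e. 0.50 to 2 decimal places.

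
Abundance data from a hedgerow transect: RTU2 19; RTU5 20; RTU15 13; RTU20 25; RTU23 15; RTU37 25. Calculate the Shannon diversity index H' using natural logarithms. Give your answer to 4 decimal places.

Total N = 19+20+13+25+15+25 = 117, so the proportions are 0.162393, 0.17094, 0.111111, 0.213675, 0.128205, 0.213675 (working shown to 6 dp, full precision carried).
Each pᵢ ln pᵢ term: 0.162393×(-1.817735)=-0.295188, 0.17094×(-1.766442)=-0.301956, 0.111111×(-2.197225)=-0.244136, 0.213675×(-1.543298)=-0.329765, 0.128205×(-2.054124)=-0.263349, 0.213675×(-1.543298)=-0.329765.
Sum = -1.764158, so H' = 1.7642.

1.7642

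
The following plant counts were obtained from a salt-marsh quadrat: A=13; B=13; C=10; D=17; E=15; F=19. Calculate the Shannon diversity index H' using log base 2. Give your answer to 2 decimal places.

2.56

Total N = 13+13+10+17+15+19 = 87, so the proportions are 0.1494, 0.1494, 0.1149, 0.1954, 0.1724, 0.2184 (working shown to 4 dp, full precision carried).
Each pᵢ log₂ pᵢ term: 0.1494×(-2.7425)=-0.4098, 0.1494×(-2.7425)=-0.4098, 0.1149×(-3.1210)=-0.3587, 0.1954×(-2.3555)=-0.4603, 0.1724×(-2.5361)=-0.4373, 0.2184×(-2.1950)=-0.4794.
Sum = -2.5552, so H' = 2.56.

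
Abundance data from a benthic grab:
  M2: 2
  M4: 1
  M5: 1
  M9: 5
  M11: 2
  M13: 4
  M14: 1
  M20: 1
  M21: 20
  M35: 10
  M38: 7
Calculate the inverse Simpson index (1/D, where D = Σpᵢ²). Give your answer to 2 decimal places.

Total N = 2+1+1+5+2+4+1+1+20+10+7 = 54, so the proportions are 0.037037, 0.018519, 0.018519, 0.092593, 0.037037, 0.074074, 0.018519, 0.018519, 0.37037, 0.185185, 0.12963 (working shown to 6 dp, full precision carried).
D = 0.037037² + 0.018519² + 0.018519² + 0.092593² + 0.037037² + 0.074074² + 0.018519² + 0.018519² + 0.37037² + 0.185185² + 0.12963² = 0.001372 + 0.000343 + 0.000343 + 0.008573 + 0.001372 + 0.005487 + 0.000343 + 0.000343 + 0.137174 + 0.034294 + 0.016804 = 0.206447.
So 1/D = 4.8439, i.e. 4.84 to 2 decimal places.

4.84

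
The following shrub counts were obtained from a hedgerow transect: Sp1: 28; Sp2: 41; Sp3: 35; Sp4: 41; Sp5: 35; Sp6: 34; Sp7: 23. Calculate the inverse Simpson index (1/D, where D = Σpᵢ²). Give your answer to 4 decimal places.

Total N = 28+41+35+41+35+34+23 = 237, so the proportions are 0.11814346, 0.17299578, 0.14767932, 0.17299578, 0.14767932, 0.14345992, 0.09704641 (working shown to 8 dp, full precision carried).
D = 0.11814346² + 0.17299578² + 0.14767932² + 0.17299578² + 0.14767932² + 0.14345992² + 0.09704641² = 0.01395788 + 0.02992754 + 0.02180918 + 0.02992754 + 0.02180918 + 0.02058075 + 0.00941801 = 0.14743008.
So 1/D = 6.782876, i.e. 6.7829 to 4 decimal places.

6.7829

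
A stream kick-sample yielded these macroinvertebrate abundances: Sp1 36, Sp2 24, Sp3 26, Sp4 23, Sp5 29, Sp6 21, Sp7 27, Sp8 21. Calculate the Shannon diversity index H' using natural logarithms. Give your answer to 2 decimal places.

Total N = 36+24+26+23+29+21+27+21 = 207, so the proportions are 0.1739, 0.1159, 0.1256, 0.1111, 0.1401, 0.1014, 0.1304, 0.1014 (working shown to 4 dp, full precision carried).
Each pᵢ ln pᵢ term: 0.1739×(-1.7492)=-0.3042, 0.1159×(-2.1547)=-0.2498, 0.1256×(-2.0746)=-0.2606, 0.1111×(-2.1972)=-0.2441, 0.1401×(-1.9654)=-0.2753, 0.1014×(-2.2882)=-0.2321, 0.1304×(-2.0369)=-0.2657, 0.1014×(-2.2882)=-0.2321.
Sum = -2.0640, so H' = 2.06.

2.06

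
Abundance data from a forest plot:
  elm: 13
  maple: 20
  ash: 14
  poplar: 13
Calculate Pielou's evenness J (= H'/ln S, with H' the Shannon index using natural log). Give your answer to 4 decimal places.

Total N = 13+20+14+13 = 60, so the proportions are 0.216667, 0.333333, 0.233333, 0.216667 (working shown to 6 dp, full precision carried).
H' = −Σ pᵢ ln pᵢ = −((-0.331369) + (-0.366204) + (-0.339567) + (-0.331369)) = 1.368509.
With S = 4 species, ln S = 1.386294, so J = 1.368509/1.386294 = 0.987171, i.e. 0.9872 to 4 decimal places.

0.9872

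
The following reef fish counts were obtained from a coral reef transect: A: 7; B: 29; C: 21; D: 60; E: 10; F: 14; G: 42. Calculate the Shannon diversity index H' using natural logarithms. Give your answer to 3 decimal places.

1.724

Total N = 7+29+21+60+10+14+42 = 183, so the proportions are 0.03825, 0.15847, 0.11475, 0.32787, 0.05464, 0.0765, 0.22951 (working shown to 5 dp, full precision carried).
Each pᵢ ln pᵢ term: 0.03825×(-3.26358)=-0.12484, 0.15847×(-1.84219)=-0.29193, 0.11475×(-2.16496)=-0.24844, 0.32787×(-1.11514)=-0.36562, 0.05464×(-2.90690)=-0.15885, 0.0765×(-2.57043)=-0.19664, 0.22951×(-1.47182)=-0.33779.
Sum = -1.72411, so H' = 1.724.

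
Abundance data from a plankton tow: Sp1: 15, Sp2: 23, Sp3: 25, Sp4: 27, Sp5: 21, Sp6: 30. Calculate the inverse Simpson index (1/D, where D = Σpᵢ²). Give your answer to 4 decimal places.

Total N = 15+23+25+27+21+30 = 141, so the proportions are 0.10638298, 0.16312057, 0.17730496, 0.19148936, 0.14893617, 0.21276596 (working shown to 8 dp, full precision carried).
D = 0.10638298² + 0.16312057² + 0.17730496² + 0.19148936² + 0.14893617² + 0.21276596² = 0.01131734 + 0.02660832 + 0.03143705 + 0.03666818 + 0.02218198 + 0.04526935 = 0.17348222.
So 1/D = 5.764280, i.e. 5.7643 to 4 decimal places.

5.7643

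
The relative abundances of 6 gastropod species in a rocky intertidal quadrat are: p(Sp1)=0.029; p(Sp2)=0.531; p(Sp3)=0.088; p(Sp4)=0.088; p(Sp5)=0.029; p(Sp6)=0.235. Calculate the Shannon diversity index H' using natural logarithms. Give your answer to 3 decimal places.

Each pᵢ ln pᵢ term (working shown to 5 dp, full precision carried): 0.029×(-3.54046)=-0.10267, 0.531×(-0.63299)=-0.33612, 0.088×(-2.43042)=-0.21388, 0.088×(-2.43042)=-0.21388, 0.029×(-3.54046)=-0.10267, 0.235×(-1.44817)=-0.34032.
Sum = -1.30954, so H' = 1.310.

1.310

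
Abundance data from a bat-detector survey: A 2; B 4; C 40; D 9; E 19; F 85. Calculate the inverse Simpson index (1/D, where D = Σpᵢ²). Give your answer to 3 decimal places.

Total N = 2+4+40+9+19+85 = 159, so the proportions are 0.012579, 0.025157, 0.251572, 0.056604, 0.119497, 0.534591 (working shown to 6 dp, full precision carried).
D = 0.012579² + 0.025157² + 0.251572² + 0.056604² + 0.119497² + 0.534591² = 0.000158 + 0.000633 + 0.063289 + 0.003204 + 0.014279 + 0.285788 = 0.367351.
So 1/D = 2.72219, i.e. 2.722 to 3 decimal places.

2.722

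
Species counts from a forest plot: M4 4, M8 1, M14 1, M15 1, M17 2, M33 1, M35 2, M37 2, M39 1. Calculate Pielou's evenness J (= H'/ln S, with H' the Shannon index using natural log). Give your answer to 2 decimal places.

Total N = 4+1+1+1+2+1+2+2+1 = 15, so the proportions are 0.2667, 0.0667, 0.0667, 0.0667, 0.1333, 0.0667, 0.1333, 0.1333, 0.0667 (working shown to 4 dp, full precision carried).
H' = −Σ pᵢ ln pᵢ = −((-0.3525) + (-0.1805) + (-0.1805) + (-0.1805) + (-0.2687) + (-0.1805) + (-0.2687) + (-0.2687) + (-0.1805)) = 2.0611.
With S = 9 species, ln S = 2.1972, so J = 2.0611/2.1972 = 0.9381, i.e. 0.94 to 2 decimal places.

0.94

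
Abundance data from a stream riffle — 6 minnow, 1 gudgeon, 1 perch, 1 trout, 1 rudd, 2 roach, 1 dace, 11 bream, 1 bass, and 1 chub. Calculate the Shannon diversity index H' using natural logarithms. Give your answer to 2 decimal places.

1.78

Total N = 6+1+1+1+1+2+1+11+1+1 = 26, so the proportions are 0.2308, 0.0385, 0.0385, 0.0385, 0.0385, 0.0769, 0.0385, 0.4231, 0.0385, 0.0385 (working shown to 4 dp, full precision carried).
Each pᵢ ln pᵢ term: 0.2308×(-1.4663)=-0.3384, 0.0385×(-3.2581)=-0.1253, 0.0385×(-3.2581)=-0.1253, 0.0385×(-3.2581)=-0.1253, 0.0385×(-3.2581)=-0.1253, 0.0769×(-2.5649)=-0.1973, 0.0385×(-3.2581)=-0.1253, 0.4231×(-0.8602)=-0.3639, 0.0385×(-3.2581)=-0.1253, 0.0385×(-3.2581)=-0.1253.
Sum = -1.7768, so H' = 1.78.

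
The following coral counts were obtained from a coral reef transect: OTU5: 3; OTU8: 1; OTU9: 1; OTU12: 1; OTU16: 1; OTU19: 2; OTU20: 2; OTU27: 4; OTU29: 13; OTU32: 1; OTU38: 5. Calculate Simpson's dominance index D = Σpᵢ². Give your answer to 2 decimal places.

0.20

Total N = 3+1+1+1+1+2+2+4+13+1+5 = 34, so the proportions are 0.0882, 0.0294, 0.0294, 0.0294, 0.0294, 0.0588, 0.0588, 0.1176, 0.3824, 0.0294, 0.1471 (working shown to 4 dp, full precision carried).
D = 0.0882² + 0.0294² + 0.0294² + 0.0294² + 0.0294² + 0.0588² + 0.0588² + 0.1176² + 0.3824² + 0.0294² + 0.1471² = 0.0078 + 0.0009 + 0.0009 + 0.0009 + 0.0009 + 0.0035 + 0.0035 + 0.0138 + 0.1462 + 0.0009 + 0.0216 = 0.2007.
To 2 decimal places, D = 0.20.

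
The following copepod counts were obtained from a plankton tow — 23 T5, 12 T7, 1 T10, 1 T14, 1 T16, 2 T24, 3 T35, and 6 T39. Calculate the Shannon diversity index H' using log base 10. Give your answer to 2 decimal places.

Total N = 23+12+1+1+1+2+3+6 = 49, so the proportions are 0.4694, 0.2449, 0.0204, 0.0204, 0.0204, 0.0408, 0.0612, 0.1224 (working shown to 4 dp, full precision carried).
Each pᵢ log₁₀ pᵢ term: 0.4694×(-0.3285)=-0.1542, 0.2449×(-0.6110)=-0.1496, 0.0204×(-1.6902)=-0.0345, 0.0204×(-1.6902)=-0.0345, 0.0204×(-1.6902)=-0.0345, 0.0408×(-1.3892)=-0.0567, 0.0612×(-1.2131)=-0.0743, 0.1224×(-0.9120)=-0.1117.
Sum = -0.6499, so H' = 0.65.

0.65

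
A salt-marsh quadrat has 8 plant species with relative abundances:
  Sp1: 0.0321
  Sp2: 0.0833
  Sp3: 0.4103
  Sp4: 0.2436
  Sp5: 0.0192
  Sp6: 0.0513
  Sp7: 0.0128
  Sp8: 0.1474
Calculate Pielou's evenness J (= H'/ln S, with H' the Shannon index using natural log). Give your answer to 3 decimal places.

H' = −Σ pᵢ ln pᵢ = −((-0.11039) + (-0.20703) + (-0.36552) + (-0.34402) + (-0.07589) + (-0.15236) + (-0.05579) + (-0.28221)) = 1.59321 (working shown to 5 dp, full precision carried).
With S = 8 species, ln S = 2.07944, so J = 1.59321/2.07944 = 0.76617, i.e. 0.766 to 3 decimal places.

0.766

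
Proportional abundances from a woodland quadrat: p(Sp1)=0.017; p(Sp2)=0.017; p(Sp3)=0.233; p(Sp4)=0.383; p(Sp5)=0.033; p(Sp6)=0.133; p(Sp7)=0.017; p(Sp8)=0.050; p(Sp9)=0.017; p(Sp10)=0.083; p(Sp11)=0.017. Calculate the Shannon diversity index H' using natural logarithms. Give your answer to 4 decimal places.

Each pᵢ ln pᵢ term (working shown to 6 dp, full precision carried): 0.017×(-4.074542)=-0.069267, 0.017×(-4.074542)=-0.069267, 0.233×(-1.456717)=-0.339415, 0.383×(-0.959720)=-0.367573, 0.033×(-3.411248)=-0.112571, 0.133×(-2.017406)=-0.268315, 0.017×(-4.074542)=-0.069267, 0.05×(-2.995732)=-0.149787, 0.017×(-4.074542)=-0.069267, 0.083×(-2.488915)=-0.206580, 0.017×(-4.074542)=-0.069267.
Sum = -1.790577, so H' = 1.7906.

1.7906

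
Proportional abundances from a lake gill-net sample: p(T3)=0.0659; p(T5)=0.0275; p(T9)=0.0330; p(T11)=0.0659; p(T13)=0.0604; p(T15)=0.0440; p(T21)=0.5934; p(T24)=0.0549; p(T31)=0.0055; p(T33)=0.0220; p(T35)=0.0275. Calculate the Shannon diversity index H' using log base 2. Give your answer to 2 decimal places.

2.25

Each pᵢ log₂ pᵢ term (working shown to 4 dp, full precision carried): 0.0659×(-3.9236)=-0.2586, 0.0275×(-5.1844)=-0.1426, 0.033×(-4.9214)=-0.1624, 0.0659×(-3.9236)=-0.2586, 0.0604×(-4.0493)=-0.2446, 0.044×(-4.5064)=-0.1983, 0.5934×(-0.7529)=-0.4468, 0.0549×(-4.1871)=-0.2299, 0.0055×(-7.5064)=-0.0413, 0.022×(-5.5064)=-0.1211, 0.0275×(-5.1844)=-0.1426.
Sum = -2.2466, so H' = 2.25.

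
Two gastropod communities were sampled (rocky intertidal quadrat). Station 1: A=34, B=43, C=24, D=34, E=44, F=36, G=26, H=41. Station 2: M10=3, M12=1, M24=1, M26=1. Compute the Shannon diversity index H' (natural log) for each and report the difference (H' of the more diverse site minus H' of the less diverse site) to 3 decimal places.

Station 1: N=282, proportions 0.12057, 0.15248, 0.08511, 0.12057, 0.15603, 0.12766, 0.0922, 0.14539, giving H' = 2.05937 (working shown to 5 dp, full precision carried).
Station 2: N=6, proportions 0.5, 0.16667, 0.16667, 0.16667, giving H' = 1.24245.
Difference = |2.05937 − 1.24245| = 0.81692, i.e. 0.817 to 3 decimal places.

0.817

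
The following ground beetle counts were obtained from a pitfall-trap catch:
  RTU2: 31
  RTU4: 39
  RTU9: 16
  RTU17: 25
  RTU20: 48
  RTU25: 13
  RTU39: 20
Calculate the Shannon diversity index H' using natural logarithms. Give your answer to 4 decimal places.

Total N = 31+39+16+25+48+13+20 = 192, so the proportions are 0.161458, 0.203125, 0.083333, 0.130208, 0.25, 0.067708, 0.104167 (working shown to 6 dp, full precision carried).
Each pᵢ ln pᵢ term: 0.161458×(-1.823508)=-0.294421, 0.203125×(-1.593934)=-0.323768, 0.083333×(-2.484907)=-0.207076, 0.130208×(-2.038620)=-0.265445, 0.25×(-1.386294)=-0.346574, 0.067708×(-2.692546)=-0.182308, 0.104167×(-2.261763)=-0.235600.
Sum = -1.855191, so H' = 1.8552.

1.8552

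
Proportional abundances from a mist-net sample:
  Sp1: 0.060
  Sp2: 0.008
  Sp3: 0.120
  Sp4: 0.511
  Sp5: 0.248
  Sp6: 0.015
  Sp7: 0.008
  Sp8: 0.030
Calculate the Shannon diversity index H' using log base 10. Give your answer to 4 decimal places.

0.5896

Each pᵢ log₁₀ pᵢ term (working shown to 6 dp, full precision carried): 0.06×(-1.221849)=-0.073311, 0.008×(-2.096910)=-0.016775, 0.12×(-0.920819)=-0.110498, 0.511×(-0.291579)=-0.148997, 0.248×(-0.605548)=-0.150176, 0.015×(-1.823909)=-0.027359, 0.008×(-2.096910)=-0.016775, 0.03×(-1.522879)=-0.045686.
Sum = -0.589578, so H' = 0.5896.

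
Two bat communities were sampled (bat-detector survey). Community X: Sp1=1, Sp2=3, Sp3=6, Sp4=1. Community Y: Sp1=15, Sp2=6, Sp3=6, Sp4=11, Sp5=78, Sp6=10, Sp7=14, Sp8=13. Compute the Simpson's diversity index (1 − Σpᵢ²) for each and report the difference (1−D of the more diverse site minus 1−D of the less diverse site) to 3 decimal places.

Community X: N=11, proportions 0.09091, 0.27273, 0.54545, 0.09091, giving 1−D = 0.61157 (working shown to 5 dp, full precision carried).
Community Y: N=153, proportions 0.09804, 0.03922, 0.03922, 0.0719, 0.5098, 0.06536, 0.0915, 0.08497, giving 1−D = 0.70238.
Difference = |0.61157 − 0.70238| = 0.09081, i.e. 0.091 to 3 decimal places.

0.091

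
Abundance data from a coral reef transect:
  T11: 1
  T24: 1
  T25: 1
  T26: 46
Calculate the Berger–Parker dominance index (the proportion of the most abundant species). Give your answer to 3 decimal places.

0.939

Total N = 1+1+1+46 = 49, so the proportions are 0.02041, 0.02041, 0.02041, 0.93878 (working shown to 5 dp, full precision carried).
The largest proportion is 0.93878, i.e. d = 0.939 to 3 decimal places.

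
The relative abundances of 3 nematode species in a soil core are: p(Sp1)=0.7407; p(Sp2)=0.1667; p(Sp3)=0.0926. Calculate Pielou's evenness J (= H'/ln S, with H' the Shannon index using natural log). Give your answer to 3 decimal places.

0.675

H' = −Σ pᵢ ln pᵢ = −((-0.22233) + (-0.29865) + (-0.22034)) = 0.74132 (working shown to 5 dp, full precision carried).
With S = 3 species, ln S = 1.09861, so J = 0.74132/1.09861 = 0.67478, i.e. 0.675 to 3 decimal places.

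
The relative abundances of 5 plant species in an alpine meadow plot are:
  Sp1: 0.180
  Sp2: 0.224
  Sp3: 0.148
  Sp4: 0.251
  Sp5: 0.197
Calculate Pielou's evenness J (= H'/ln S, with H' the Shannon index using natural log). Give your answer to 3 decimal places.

0.990

H' = −Σ pᵢ ln pᵢ = −((-0.30866) + (-0.33513) + (-0.28276) + (-0.34696) + (-0.32004)) = 1.59355 (working shown to 5 dp, full precision carried).
With S = 5 species, ln S = 1.60944, so J = 1.59355/1.60944 = 0.99013, i.e. 0.990 to 3 decimal places.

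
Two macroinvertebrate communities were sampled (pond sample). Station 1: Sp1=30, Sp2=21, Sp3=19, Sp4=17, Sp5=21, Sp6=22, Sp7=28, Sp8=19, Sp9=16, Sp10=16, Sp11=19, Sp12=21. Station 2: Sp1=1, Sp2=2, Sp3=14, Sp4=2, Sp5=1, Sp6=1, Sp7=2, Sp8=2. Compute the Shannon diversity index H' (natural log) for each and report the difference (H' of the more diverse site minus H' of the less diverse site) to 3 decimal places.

0.947

Station 1: N=249, proportions 0.1204819, 0.0843373, 0.0763052, 0.0682731, 0.0843373, 0.0883534, 0.1124498, 0.0763052, 0.064257, 0.064257, 0.0763052, 0.0843373, giving H' = 2.4657823 (working shown to 7 dp, full precision carried).
Station 2: N=25, proportions 0.04, 0.08, 0.56, 0.08, 0.04, 0.04, 0.08, 0.08, giving H' = 1.5191966.
Difference = |2.4657823 − 1.5191966| = 0.9465857, i.e. 0.947 to 3 decimal places.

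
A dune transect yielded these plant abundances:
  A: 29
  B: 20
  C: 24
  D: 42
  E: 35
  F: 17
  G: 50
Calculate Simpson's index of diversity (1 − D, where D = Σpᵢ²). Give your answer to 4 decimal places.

Total N = 29+20+24+42+35+17+50 = 217, so the proportions are 0.133641, 0.092166, 0.110599, 0.193548, 0.16129, 0.078341, 0.230415 (working shown to 6 dp, full precision carried).
D = 0.133641² + 0.092166² + 0.110599² + 0.193548² + 0.16129² + 0.078341² + 0.230415² = 0.017860 + 0.008495 + 0.012232 + 0.037461 + 0.026015 + 0.006137 + 0.053091 = 0.161290.
So 1 − D = 0.838710, i.e. 0.8387 to 4 decimal places.

0.8387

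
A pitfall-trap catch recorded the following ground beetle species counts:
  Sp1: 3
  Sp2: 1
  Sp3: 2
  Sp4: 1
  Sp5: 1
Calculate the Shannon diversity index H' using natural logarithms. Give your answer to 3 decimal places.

1.494

Total N = 3+1+2+1+1 = 8, so the proportions are 0.375, 0.125, 0.25, 0.125, 0.125 (working shown to 5 dp, full precision carried).
Each pᵢ ln pᵢ term: 0.375×(-0.98083)=-0.36781, 0.125×(-2.07944)=-0.25993, 0.25×(-1.38629)=-0.34657, 0.125×(-2.07944)=-0.25993, 0.125×(-2.07944)=-0.25993.
Sum = -1.49418, so H' = 1.494.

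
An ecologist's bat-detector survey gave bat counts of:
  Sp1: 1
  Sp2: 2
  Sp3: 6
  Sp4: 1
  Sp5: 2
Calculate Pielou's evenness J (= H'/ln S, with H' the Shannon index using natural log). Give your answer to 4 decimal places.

Total N = 1+2+6+1+2 = 12, so the proportions are 0.083333, 0.166667, 0.5, 0.083333, 0.166667 (working shown to 6 dp, full precision carried).
H' = −Σ pᵢ ln pᵢ = −((-0.207076) + (-0.298627) + (-0.346574) + (-0.207076) + (-0.298627)) = 1.357978.
With S = 5 species, ln S = 1.609438, so J = 1.357978/1.609438 = 0.843759, i.e. 0.8438 to 4 decimal places.

0.8438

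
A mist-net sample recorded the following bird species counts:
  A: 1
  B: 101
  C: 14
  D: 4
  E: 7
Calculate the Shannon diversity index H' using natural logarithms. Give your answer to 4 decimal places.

0.7321

Total N = 1+101+14+4+7 = 127, so the proportions are 0.007874, 0.795276, 0.110236, 0.031496, 0.055118 (working shown to 6 dp, full precision carried).
Each pᵢ ln pᵢ term: 0.007874×(-4.844187)=-0.038143, 0.795276×(-0.229067)=-0.182171, 0.110236×(-2.205130)=-0.243085, 0.031496×(-3.457893)=-0.108910, 0.055118×(-2.898277)=-0.159748.
Sum = -0.732057, so H' = 0.7321.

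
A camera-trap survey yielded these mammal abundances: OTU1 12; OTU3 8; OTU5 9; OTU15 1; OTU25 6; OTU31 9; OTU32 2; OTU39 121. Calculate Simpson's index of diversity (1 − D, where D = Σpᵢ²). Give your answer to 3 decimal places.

Total N = 12+8+9+1+6+9+2+121 = 168, so the proportions are 0.07143, 0.04762, 0.05357, 0.00595, 0.03571, 0.05357, 0.0119, 0.72024 (working shown to 5 dp, full precision carried).
D = 0.07143² + 0.04762² + 0.05357² + 0.00595² + 0.03571² + 0.05357² + 0.0119² + 0.72024² = 0.00510 + 0.00227 + 0.00287 + 0.00004 + 0.00128 + 0.00287 + 0.00014 + 0.51874 = 0.53330.
So 1 − D = 0.46670, i.e. 0.467 to 3 decimal places.

0.467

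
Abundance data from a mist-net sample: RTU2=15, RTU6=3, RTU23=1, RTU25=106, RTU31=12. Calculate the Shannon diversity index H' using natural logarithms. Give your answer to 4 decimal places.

Total N = 15+3+1+106+12 = 137, so the proportions are 0.109489, 0.021898, 0.007299, 0.773723, 0.087591 (working shown to 6 dp, full precision carried).
Each pᵢ ln pᵢ term: 0.109489×(-2.211931)=-0.242182, 0.021898×(-3.821369)=-0.083680, 0.007299×(-4.919981)=-0.035912, 0.773723×(-0.256542)=-0.198492, 0.087591×(-2.435074)=-0.213291.
Sum = -0.773557, so H' = 0.7736.

0.7736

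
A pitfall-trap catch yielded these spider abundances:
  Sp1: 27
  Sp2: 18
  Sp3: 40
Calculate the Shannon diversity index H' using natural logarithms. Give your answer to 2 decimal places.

Total N = 27+18+40 = 85, so the proportions are 0.3176, 0.2118, 0.4706 (working shown to 4 dp, full precision carried).
Each pᵢ ln pᵢ term: 0.3176×(-1.1468)=-0.3643, 0.2118×(-1.5523)=-0.3287, 0.4706×(-0.7538)=-0.3547.
Sum = -1.0477, so H' = 1.05.

1.05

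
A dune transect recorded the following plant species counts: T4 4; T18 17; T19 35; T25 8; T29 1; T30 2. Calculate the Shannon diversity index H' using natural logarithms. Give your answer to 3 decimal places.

1.277

Total N = 4+17+35+8+1+2 = 67, so the proportions are 0.0597, 0.25373, 0.52239, 0.1194, 0.01493, 0.02985 (working shown to 5 dp, full precision carried).
Each pᵢ ln pᵢ term: 0.0597×(-2.81840)=-0.16826, 0.25373×(-1.37148)=-0.34799, 0.52239×(-0.64934)=-0.33921, 0.1194×(-2.12525)=-0.25376, 0.01493×(-4.20469)=-0.06276, 0.02985×(-3.51155)=-0.10482.
Sum = -1.27680, so H' = 1.277.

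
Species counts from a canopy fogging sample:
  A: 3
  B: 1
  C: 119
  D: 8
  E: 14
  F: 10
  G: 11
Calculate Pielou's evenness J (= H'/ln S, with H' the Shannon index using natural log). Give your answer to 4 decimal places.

0.5374

Total N = 3+1+119+8+14+10+11 = 166, so the proportions are 0.018072, 0.006024, 0.716867, 0.048193, 0.084337, 0.060241, 0.066265 (working shown to 6 dp, full precision carried).
H' = −Σ pᵢ ln pᵢ = −((-0.072531) + (-0.030795) + (-0.238620) + (-0.146147) + (-0.208560) + (-0.169241) + (-0.179850)) = 1.045743.
With S = 7 species, ln S = 1.945910, so J = 1.045743/1.945910 = 0.537406, i.e. 0.5374 to 4 decimal places.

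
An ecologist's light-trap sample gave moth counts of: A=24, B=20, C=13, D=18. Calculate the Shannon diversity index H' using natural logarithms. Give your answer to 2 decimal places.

1.36

Total N = 24+20+13+18 = 75, so the proportions are 0.32, 0.2667, 0.1733, 0.24 (working shown to 4 dp, full precision carried).
Each pᵢ ln pᵢ term: 0.32×(-1.1394)=-0.3646, 0.2667×(-1.3218)=-0.3525, 0.1733×(-1.7525)=-0.3038, 0.24×(-1.4271)=-0.3425.
Sum = -1.3634, so H' = 1.36.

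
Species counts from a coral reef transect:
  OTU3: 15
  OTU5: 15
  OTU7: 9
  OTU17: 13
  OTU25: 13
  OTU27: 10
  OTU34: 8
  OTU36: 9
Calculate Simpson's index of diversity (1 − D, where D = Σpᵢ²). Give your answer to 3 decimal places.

0.868

Total N = 15+15+9+13+13+10+8+9 = 92, so the proportions are 0.16304, 0.16304, 0.09783, 0.1413, 0.1413, 0.1087, 0.08696, 0.09783 (working shown to 5 dp, full precision carried).
D = 0.16304² + 0.16304² + 0.09783² + 0.1413² + 0.1413² + 0.1087² + 0.08696² + 0.09783² = 0.02658 + 0.02658 + 0.00957 + 0.01997 + 0.01997 + 0.01181 + 0.00756 + 0.00957 = 0.13162.
So 1 − D = 0.86838, i.e. 0.868 to 3 decimal places.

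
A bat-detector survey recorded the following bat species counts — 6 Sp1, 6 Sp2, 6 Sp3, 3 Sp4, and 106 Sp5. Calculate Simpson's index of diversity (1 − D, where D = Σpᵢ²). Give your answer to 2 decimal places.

Total N = 6+6+6+3+106 = 127, so the proportions are 0.0472, 0.0472, 0.0472, 0.0236, 0.8346 (working shown to 4 dp, full precision carried).
D = 0.0472² + 0.0472² + 0.0472² + 0.0236² + 0.8346² = 0.0022 + 0.0022 + 0.0022 + 0.0006 + 0.6966 = 0.7039.
So 1 − D = 0.2961, i.e. 0.30 to 2 decimal places.

0.30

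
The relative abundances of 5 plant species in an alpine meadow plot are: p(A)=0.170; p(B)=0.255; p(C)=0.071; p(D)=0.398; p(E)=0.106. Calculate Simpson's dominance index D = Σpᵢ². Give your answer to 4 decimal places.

D = 0.17² + 0.255² + 0.071² + 0.398² + 0.106² = 0.028900 + 0.065025 + 0.005041 + 0.158404 + 0.011236 = 0.268606 (working shown to 6 dp, full precision carried).
To 4 decimal places, D = 0.2686.

0.2686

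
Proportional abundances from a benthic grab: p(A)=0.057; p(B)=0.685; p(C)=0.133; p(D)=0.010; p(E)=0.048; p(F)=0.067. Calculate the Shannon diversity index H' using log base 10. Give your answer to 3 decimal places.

Each pᵢ log₁₀ pᵢ term (working shown to 5 dp, full precision carried): 0.057×(-1.24413)=-0.07092, 0.685×(-0.16431)=-0.11255, 0.133×(-0.87615)=-0.11653, 0.01×(-2.00000)=-0.02000, 0.048×(-1.31876)=-0.06330, 0.067×(-1.17393)=-0.07865.
Sum = -0.46195, so H' = 0.462.

0.462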